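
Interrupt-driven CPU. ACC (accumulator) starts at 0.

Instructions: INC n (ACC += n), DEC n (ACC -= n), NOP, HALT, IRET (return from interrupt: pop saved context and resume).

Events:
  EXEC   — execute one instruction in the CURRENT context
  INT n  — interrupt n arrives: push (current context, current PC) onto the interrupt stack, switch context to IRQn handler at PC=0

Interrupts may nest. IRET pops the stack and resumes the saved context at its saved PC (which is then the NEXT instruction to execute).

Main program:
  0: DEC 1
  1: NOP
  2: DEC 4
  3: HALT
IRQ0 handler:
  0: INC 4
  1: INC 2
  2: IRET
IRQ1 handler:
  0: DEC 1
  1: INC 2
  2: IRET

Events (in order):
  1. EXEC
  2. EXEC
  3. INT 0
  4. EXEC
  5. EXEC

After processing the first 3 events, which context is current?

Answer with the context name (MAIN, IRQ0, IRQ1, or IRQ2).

Event 1 (EXEC): [MAIN] PC=0: DEC 1 -> ACC=-1
Event 2 (EXEC): [MAIN] PC=1: NOP
Event 3 (INT 0): INT 0 arrives: push (MAIN, PC=2), enter IRQ0 at PC=0 (depth now 1)

Answer: IRQ0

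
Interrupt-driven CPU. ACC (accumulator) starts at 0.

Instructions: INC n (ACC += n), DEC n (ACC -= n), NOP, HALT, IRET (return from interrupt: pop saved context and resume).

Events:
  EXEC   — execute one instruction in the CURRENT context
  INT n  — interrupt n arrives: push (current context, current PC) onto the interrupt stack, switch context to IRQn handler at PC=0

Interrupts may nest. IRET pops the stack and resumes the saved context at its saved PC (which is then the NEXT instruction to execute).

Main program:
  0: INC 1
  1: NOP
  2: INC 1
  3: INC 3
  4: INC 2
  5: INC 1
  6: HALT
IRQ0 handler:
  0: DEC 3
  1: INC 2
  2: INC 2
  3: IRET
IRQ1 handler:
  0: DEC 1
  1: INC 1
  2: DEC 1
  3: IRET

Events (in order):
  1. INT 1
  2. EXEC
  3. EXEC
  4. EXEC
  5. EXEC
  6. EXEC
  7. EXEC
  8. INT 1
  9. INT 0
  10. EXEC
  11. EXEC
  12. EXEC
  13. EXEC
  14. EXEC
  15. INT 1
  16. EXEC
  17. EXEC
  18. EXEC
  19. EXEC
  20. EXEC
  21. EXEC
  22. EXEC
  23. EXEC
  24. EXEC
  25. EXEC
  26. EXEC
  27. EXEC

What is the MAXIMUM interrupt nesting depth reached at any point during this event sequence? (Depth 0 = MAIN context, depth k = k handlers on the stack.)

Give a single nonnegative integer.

Answer: 2

Derivation:
Event 1 (INT 1): INT 1 arrives: push (MAIN, PC=0), enter IRQ1 at PC=0 (depth now 1) [depth=1]
Event 2 (EXEC): [IRQ1] PC=0: DEC 1 -> ACC=-1 [depth=1]
Event 3 (EXEC): [IRQ1] PC=1: INC 1 -> ACC=0 [depth=1]
Event 4 (EXEC): [IRQ1] PC=2: DEC 1 -> ACC=-1 [depth=1]
Event 5 (EXEC): [IRQ1] PC=3: IRET -> resume MAIN at PC=0 (depth now 0) [depth=0]
Event 6 (EXEC): [MAIN] PC=0: INC 1 -> ACC=0 [depth=0]
Event 7 (EXEC): [MAIN] PC=1: NOP [depth=0]
Event 8 (INT 1): INT 1 arrives: push (MAIN, PC=2), enter IRQ1 at PC=0 (depth now 1) [depth=1]
Event 9 (INT 0): INT 0 arrives: push (IRQ1, PC=0), enter IRQ0 at PC=0 (depth now 2) [depth=2]
Event 10 (EXEC): [IRQ0] PC=0: DEC 3 -> ACC=-3 [depth=2]
Event 11 (EXEC): [IRQ0] PC=1: INC 2 -> ACC=-1 [depth=2]
Event 12 (EXEC): [IRQ0] PC=2: INC 2 -> ACC=1 [depth=2]
Event 13 (EXEC): [IRQ0] PC=3: IRET -> resume IRQ1 at PC=0 (depth now 1) [depth=1]
Event 14 (EXEC): [IRQ1] PC=0: DEC 1 -> ACC=0 [depth=1]
Event 15 (INT 1): INT 1 arrives: push (IRQ1, PC=1), enter IRQ1 at PC=0 (depth now 2) [depth=2]
Event 16 (EXEC): [IRQ1] PC=0: DEC 1 -> ACC=-1 [depth=2]
Event 17 (EXEC): [IRQ1] PC=1: INC 1 -> ACC=0 [depth=2]
Event 18 (EXEC): [IRQ1] PC=2: DEC 1 -> ACC=-1 [depth=2]
Event 19 (EXEC): [IRQ1] PC=3: IRET -> resume IRQ1 at PC=1 (depth now 1) [depth=1]
Event 20 (EXEC): [IRQ1] PC=1: INC 1 -> ACC=0 [depth=1]
Event 21 (EXEC): [IRQ1] PC=2: DEC 1 -> ACC=-1 [depth=1]
Event 22 (EXEC): [IRQ1] PC=3: IRET -> resume MAIN at PC=2 (depth now 0) [depth=0]
Event 23 (EXEC): [MAIN] PC=2: INC 1 -> ACC=0 [depth=0]
Event 24 (EXEC): [MAIN] PC=3: INC 3 -> ACC=3 [depth=0]
Event 25 (EXEC): [MAIN] PC=4: INC 2 -> ACC=5 [depth=0]
Event 26 (EXEC): [MAIN] PC=5: INC 1 -> ACC=6 [depth=0]
Event 27 (EXEC): [MAIN] PC=6: HALT [depth=0]
Max depth observed: 2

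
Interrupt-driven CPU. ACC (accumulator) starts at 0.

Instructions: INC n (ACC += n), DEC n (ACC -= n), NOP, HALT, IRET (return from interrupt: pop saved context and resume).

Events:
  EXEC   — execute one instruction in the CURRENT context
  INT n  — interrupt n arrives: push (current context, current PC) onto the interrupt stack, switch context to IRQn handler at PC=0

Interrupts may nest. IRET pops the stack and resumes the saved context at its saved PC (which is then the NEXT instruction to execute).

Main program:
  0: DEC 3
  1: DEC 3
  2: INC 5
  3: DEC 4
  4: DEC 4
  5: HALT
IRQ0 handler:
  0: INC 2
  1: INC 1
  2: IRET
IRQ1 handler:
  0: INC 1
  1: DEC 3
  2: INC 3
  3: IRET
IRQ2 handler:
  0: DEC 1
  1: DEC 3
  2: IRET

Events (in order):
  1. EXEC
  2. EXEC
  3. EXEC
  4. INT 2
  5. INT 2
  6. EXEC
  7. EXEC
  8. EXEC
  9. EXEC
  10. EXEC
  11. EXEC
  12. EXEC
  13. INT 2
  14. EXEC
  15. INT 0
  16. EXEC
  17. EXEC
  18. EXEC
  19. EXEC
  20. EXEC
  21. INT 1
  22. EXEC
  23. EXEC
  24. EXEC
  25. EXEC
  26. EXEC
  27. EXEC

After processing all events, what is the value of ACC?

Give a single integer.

Event 1 (EXEC): [MAIN] PC=0: DEC 3 -> ACC=-3
Event 2 (EXEC): [MAIN] PC=1: DEC 3 -> ACC=-6
Event 3 (EXEC): [MAIN] PC=2: INC 5 -> ACC=-1
Event 4 (INT 2): INT 2 arrives: push (MAIN, PC=3), enter IRQ2 at PC=0 (depth now 1)
Event 5 (INT 2): INT 2 arrives: push (IRQ2, PC=0), enter IRQ2 at PC=0 (depth now 2)
Event 6 (EXEC): [IRQ2] PC=0: DEC 1 -> ACC=-2
Event 7 (EXEC): [IRQ2] PC=1: DEC 3 -> ACC=-5
Event 8 (EXEC): [IRQ2] PC=2: IRET -> resume IRQ2 at PC=0 (depth now 1)
Event 9 (EXEC): [IRQ2] PC=0: DEC 1 -> ACC=-6
Event 10 (EXEC): [IRQ2] PC=1: DEC 3 -> ACC=-9
Event 11 (EXEC): [IRQ2] PC=2: IRET -> resume MAIN at PC=3 (depth now 0)
Event 12 (EXEC): [MAIN] PC=3: DEC 4 -> ACC=-13
Event 13 (INT 2): INT 2 arrives: push (MAIN, PC=4), enter IRQ2 at PC=0 (depth now 1)
Event 14 (EXEC): [IRQ2] PC=0: DEC 1 -> ACC=-14
Event 15 (INT 0): INT 0 arrives: push (IRQ2, PC=1), enter IRQ0 at PC=0 (depth now 2)
Event 16 (EXEC): [IRQ0] PC=0: INC 2 -> ACC=-12
Event 17 (EXEC): [IRQ0] PC=1: INC 1 -> ACC=-11
Event 18 (EXEC): [IRQ0] PC=2: IRET -> resume IRQ2 at PC=1 (depth now 1)
Event 19 (EXEC): [IRQ2] PC=1: DEC 3 -> ACC=-14
Event 20 (EXEC): [IRQ2] PC=2: IRET -> resume MAIN at PC=4 (depth now 0)
Event 21 (INT 1): INT 1 arrives: push (MAIN, PC=4), enter IRQ1 at PC=0 (depth now 1)
Event 22 (EXEC): [IRQ1] PC=0: INC 1 -> ACC=-13
Event 23 (EXEC): [IRQ1] PC=1: DEC 3 -> ACC=-16
Event 24 (EXEC): [IRQ1] PC=2: INC 3 -> ACC=-13
Event 25 (EXEC): [IRQ1] PC=3: IRET -> resume MAIN at PC=4 (depth now 0)
Event 26 (EXEC): [MAIN] PC=4: DEC 4 -> ACC=-17
Event 27 (EXEC): [MAIN] PC=5: HALT

Answer: -17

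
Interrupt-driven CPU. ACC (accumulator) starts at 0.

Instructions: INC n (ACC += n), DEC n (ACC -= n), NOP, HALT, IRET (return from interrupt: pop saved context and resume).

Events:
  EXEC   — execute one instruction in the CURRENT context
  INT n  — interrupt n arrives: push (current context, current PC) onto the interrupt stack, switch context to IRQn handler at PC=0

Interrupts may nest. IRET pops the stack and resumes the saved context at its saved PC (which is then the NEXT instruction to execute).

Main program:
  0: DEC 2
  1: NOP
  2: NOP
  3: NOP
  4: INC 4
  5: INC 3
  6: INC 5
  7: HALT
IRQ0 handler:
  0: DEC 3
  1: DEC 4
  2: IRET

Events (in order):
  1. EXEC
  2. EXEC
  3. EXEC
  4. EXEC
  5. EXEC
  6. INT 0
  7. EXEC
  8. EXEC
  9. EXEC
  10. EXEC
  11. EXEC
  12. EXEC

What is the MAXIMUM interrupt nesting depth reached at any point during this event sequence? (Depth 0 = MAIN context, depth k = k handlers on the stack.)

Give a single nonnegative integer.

Answer: 1

Derivation:
Event 1 (EXEC): [MAIN] PC=0: DEC 2 -> ACC=-2 [depth=0]
Event 2 (EXEC): [MAIN] PC=1: NOP [depth=0]
Event 3 (EXEC): [MAIN] PC=2: NOP [depth=0]
Event 4 (EXEC): [MAIN] PC=3: NOP [depth=0]
Event 5 (EXEC): [MAIN] PC=4: INC 4 -> ACC=2 [depth=0]
Event 6 (INT 0): INT 0 arrives: push (MAIN, PC=5), enter IRQ0 at PC=0 (depth now 1) [depth=1]
Event 7 (EXEC): [IRQ0] PC=0: DEC 3 -> ACC=-1 [depth=1]
Event 8 (EXEC): [IRQ0] PC=1: DEC 4 -> ACC=-5 [depth=1]
Event 9 (EXEC): [IRQ0] PC=2: IRET -> resume MAIN at PC=5 (depth now 0) [depth=0]
Event 10 (EXEC): [MAIN] PC=5: INC 3 -> ACC=-2 [depth=0]
Event 11 (EXEC): [MAIN] PC=6: INC 5 -> ACC=3 [depth=0]
Event 12 (EXEC): [MAIN] PC=7: HALT [depth=0]
Max depth observed: 1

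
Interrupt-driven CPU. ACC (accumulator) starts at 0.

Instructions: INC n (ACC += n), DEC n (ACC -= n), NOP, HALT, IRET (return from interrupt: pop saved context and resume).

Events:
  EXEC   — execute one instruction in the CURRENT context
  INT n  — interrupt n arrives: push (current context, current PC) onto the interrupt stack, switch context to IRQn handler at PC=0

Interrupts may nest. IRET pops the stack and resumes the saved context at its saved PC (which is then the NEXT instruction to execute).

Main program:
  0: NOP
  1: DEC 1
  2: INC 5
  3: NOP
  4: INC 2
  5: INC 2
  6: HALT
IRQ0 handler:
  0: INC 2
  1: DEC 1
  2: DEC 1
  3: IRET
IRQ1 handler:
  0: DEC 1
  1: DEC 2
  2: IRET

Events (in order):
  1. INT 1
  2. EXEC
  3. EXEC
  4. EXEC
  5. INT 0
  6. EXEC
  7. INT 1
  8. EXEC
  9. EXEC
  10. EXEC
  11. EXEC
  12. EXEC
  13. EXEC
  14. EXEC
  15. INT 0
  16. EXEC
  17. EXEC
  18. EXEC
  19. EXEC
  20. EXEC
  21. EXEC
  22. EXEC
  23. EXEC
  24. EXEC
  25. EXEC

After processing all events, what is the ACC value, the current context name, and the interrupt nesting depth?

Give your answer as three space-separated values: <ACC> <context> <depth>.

Answer: 2 MAIN 0

Derivation:
Event 1 (INT 1): INT 1 arrives: push (MAIN, PC=0), enter IRQ1 at PC=0 (depth now 1)
Event 2 (EXEC): [IRQ1] PC=0: DEC 1 -> ACC=-1
Event 3 (EXEC): [IRQ1] PC=1: DEC 2 -> ACC=-3
Event 4 (EXEC): [IRQ1] PC=2: IRET -> resume MAIN at PC=0 (depth now 0)
Event 5 (INT 0): INT 0 arrives: push (MAIN, PC=0), enter IRQ0 at PC=0 (depth now 1)
Event 6 (EXEC): [IRQ0] PC=0: INC 2 -> ACC=-1
Event 7 (INT 1): INT 1 arrives: push (IRQ0, PC=1), enter IRQ1 at PC=0 (depth now 2)
Event 8 (EXEC): [IRQ1] PC=0: DEC 1 -> ACC=-2
Event 9 (EXEC): [IRQ1] PC=1: DEC 2 -> ACC=-4
Event 10 (EXEC): [IRQ1] PC=2: IRET -> resume IRQ0 at PC=1 (depth now 1)
Event 11 (EXEC): [IRQ0] PC=1: DEC 1 -> ACC=-5
Event 12 (EXEC): [IRQ0] PC=2: DEC 1 -> ACC=-6
Event 13 (EXEC): [IRQ0] PC=3: IRET -> resume MAIN at PC=0 (depth now 0)
Event 14 (EXEC): [MAIN] PC=0: NOP
Event 15 (INT 0): INT 0 arrives: push (MAIN, PC=1), enter IRQ0 at PC=0 (depth now 1)
Event 16 (EXEC): [IRQ0] PC=0: INC 2 -> ACC=-4
Event 17 (EXEC): [IRQ0] PC=1: DEC 1 -> ACC=-5
Event 18 (EXEC): [IRQ0] PC=2: DEC 1 -> ACC=-6
Event 19 (EXEC): [IRQ0] PC=3: IRET -> resume MAIN at PC=1 (depth now 0)
Event 20 (EXEC): [MAIN] PC=1: DEC 1 -> ACC=-7
Event 21 (EXEC): [MAIN] PC=2: INC 5 -> ACC=-2
Event 22 (EXEC): [MAIN] PC=3: NOP
Event 23 (EXEC): [MAIN] PC=4: INC 2 -> ACC=0
Event 24 (EXEC): [MAIN] PC=5: INC 2 -> ACC=2
Event 25 (EXEC): [MAIN] PC=6: HALT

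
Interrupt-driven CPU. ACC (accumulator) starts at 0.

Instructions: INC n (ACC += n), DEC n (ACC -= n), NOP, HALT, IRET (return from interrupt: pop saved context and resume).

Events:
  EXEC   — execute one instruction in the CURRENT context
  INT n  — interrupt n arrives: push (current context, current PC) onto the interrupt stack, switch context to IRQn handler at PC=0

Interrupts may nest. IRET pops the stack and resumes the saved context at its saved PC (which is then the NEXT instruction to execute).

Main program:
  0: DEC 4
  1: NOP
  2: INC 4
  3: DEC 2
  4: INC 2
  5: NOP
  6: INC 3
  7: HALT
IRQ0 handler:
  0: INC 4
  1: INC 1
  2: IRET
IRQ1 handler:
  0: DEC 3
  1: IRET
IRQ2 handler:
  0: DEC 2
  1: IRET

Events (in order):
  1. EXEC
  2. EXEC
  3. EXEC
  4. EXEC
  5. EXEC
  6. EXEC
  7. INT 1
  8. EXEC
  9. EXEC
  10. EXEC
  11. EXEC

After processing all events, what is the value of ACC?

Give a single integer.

Event 1 (EXEC): [MAIN] PC=0: DEC 4 -> ACC=-4
Event 2 (EXEC): [MAIN] PC=1: NOP
Event 3 (EXEC): [MAIN] PC=2: INC 4 -> ACC=0
Event 4 (EXEC): [MAIN] PC=3: DEC 2 -> ACC=-2
Event 5 (EXEC): [MAIN] PC=4: INC 2 -> ACC=0
Event 6 (EXEC): [MAIN] PC=5: NOP
Event 7 (INT 1): INT 1 arrives: push (MAIN, PC=6), enter IRQ1 at PC=0 (depth now 1)
Event 8 (EXEC): [IRQ1] PC=0: DEC 3 -> ACC=-3
Event 9 (EXEC): [IRQ1] PC=1: IRET -> resume MAIN at PC=6 (depth now 0)
Event 10 (EXEC): [MAIN] PC=6: INC 3 -> ACC=0
Event 11 (EXEC): [MAIN] PC=7: HALT

Answer: 0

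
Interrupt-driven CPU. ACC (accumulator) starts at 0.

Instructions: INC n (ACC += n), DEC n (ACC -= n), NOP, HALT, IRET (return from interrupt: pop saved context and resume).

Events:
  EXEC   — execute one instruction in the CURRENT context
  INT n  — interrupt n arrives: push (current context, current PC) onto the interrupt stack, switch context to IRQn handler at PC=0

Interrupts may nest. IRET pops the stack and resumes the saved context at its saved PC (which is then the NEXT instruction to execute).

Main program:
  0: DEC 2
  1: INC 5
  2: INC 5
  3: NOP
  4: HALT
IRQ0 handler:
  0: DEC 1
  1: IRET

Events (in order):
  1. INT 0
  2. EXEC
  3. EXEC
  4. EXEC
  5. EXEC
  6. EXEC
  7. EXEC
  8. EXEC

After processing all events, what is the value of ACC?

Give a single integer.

Answer: 7

Derivation:
Event 1 (INT 0): INT 0 arrives: push (MAIN, PC=0), enter IRQ0 at PC=0 (depth now 1)
Event 2 (EXEC): [IRQ0] PC=0: DEC 1 -> ACC=-1
Event 3 (EXEC): [IRQ0] PC=1: IRET -> resume MAIN at PC=0 (depth now 0)
Event 4 (EXEC): [MAIN] PC=0: DEC 2 -> ACC=-3
Event 5 (EXEC): [MAIN] PC=1: INC 5 -> ACC=2
Event 6 (EXEC): [MAIN] PC=2: INC 5 -> ACC=7
Event 7 (EXEC): [MAIN] PC=3: NOP
Event 8 (EXEC): [MAIN] PC=4: HALT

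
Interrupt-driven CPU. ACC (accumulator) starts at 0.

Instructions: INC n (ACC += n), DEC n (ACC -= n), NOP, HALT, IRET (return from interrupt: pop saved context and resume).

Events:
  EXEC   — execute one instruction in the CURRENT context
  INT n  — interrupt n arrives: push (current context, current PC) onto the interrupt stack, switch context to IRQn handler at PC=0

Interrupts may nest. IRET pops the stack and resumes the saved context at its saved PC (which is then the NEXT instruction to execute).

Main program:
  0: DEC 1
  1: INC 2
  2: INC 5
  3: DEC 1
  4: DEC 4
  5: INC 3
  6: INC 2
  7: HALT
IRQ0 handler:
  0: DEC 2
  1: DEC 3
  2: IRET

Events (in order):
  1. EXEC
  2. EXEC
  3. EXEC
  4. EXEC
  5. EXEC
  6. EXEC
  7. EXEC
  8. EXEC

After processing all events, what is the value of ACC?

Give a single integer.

Answer: 6

Derivation:
Event 1 (EXEC): [MAIN] PC=0: DEC 1 -> ACC=-1
Event 2 (EXEC): [MAIN] PC=1: INC 2 -> ACC=1
Event 3 (EXEC): [MAIN] PC=2: INC 5 -> ACC=6
Event 4 (EXEC): [MAIN] PC=3: DEC 1 -> ACC=5
Event 5 (EXEC): [MAIN] PC=4: DEC 4 -> ACC=1
Event 6 (EXEC): [MAIN] PC=5: INC 3 -> ACC=4
Event 7 (EXEC): [MAIN] PC=6: INC 2 -> ACC=6
Event 8 (EXEC): [MAIN] PC=7: HALT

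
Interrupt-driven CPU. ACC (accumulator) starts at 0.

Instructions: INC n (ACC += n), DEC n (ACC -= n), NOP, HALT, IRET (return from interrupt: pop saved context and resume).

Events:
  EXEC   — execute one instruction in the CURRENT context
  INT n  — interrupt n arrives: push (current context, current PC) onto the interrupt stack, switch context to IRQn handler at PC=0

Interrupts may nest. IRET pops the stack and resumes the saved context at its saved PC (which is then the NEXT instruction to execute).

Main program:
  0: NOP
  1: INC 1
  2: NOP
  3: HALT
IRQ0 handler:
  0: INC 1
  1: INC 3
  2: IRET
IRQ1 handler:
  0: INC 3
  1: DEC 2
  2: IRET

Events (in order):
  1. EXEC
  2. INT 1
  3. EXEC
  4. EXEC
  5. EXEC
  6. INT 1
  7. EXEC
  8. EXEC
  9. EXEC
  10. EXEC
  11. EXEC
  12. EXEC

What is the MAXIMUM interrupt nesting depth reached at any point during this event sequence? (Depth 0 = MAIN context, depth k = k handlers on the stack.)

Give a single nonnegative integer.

Answer: 1

Derivation:
Event 1 (EXEC): [MAIN] PC=0: NOP [depth=0]
Event 2 (INT 1): INT 1 arrives: push (MAIN, PC=1), enter IRQ1 at PC=0 (depth now 1) [depth=1]
Event 3 (EXEC): [IRQ1] PC=0: INC 3 -> ACC=3 [depth=1]
Event 4 (EXEC): [IRQ1] PC=1: DEC 2 -> ACC=1 [depth=1]
Event 5 (EXEC): [IRQ1] PC=2: IRET -> resume MAIN at PC=1 (depth now 0) [depth=0]
Event 6 (INT 1): INT 1 arrives: push (MAIN, PC=1), enter IRQ1 at PC=0 (depth now 1) [depth=1]
Event 7 (EXEC): [IRQ1] PC=0: INC 3 -> ACC=4 [depth=1]
Event 8 (EXEC): [IRQ1] PC=1: DEC 2 -> ACC=2 [depth=1]
Event 9 (EXEC): [IRQ1] PC=2: IRET -> resume MAIN at PC=1 (depth now 0) [depth=0]
Event 10 (EXEC): [MAIN] PC=1: INC 1 -> ACC=3 [depth=0]
Event 11 (EXEC): [MAIN] PC=2: NOP [depth=0]
Event 12 (EXEC): [MAIN] PC=3: HALT [depth=0]
Max depth observed: 1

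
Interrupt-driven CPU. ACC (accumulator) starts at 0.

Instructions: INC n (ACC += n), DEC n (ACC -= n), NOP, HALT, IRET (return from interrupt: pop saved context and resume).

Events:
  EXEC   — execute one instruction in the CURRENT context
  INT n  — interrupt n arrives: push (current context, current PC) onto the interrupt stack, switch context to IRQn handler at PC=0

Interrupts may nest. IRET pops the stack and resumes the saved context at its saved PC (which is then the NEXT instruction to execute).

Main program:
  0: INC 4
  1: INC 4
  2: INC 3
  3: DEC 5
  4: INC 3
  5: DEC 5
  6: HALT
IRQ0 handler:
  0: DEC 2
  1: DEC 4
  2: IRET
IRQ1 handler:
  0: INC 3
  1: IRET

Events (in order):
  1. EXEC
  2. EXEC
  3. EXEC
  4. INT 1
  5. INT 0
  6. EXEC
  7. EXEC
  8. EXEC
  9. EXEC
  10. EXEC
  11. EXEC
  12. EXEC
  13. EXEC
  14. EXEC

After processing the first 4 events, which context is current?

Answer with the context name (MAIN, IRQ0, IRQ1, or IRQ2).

Answer: IRQ1

Derivation:
Event 1 (EXEC): [MAIN] PC=0: INC 4 -> ACC=4
Event 2 (EXEC): [MAIN] PC=1: INC 4 -> ACC=8
Event 3 (EXEC): [MAIN] PC=2: INC 3 -> ACC=11
Event 4 (INT 1): INT 1 arrives: push (MAIN, PC=3), enter IRQ1 at PC=0 (depth now 1)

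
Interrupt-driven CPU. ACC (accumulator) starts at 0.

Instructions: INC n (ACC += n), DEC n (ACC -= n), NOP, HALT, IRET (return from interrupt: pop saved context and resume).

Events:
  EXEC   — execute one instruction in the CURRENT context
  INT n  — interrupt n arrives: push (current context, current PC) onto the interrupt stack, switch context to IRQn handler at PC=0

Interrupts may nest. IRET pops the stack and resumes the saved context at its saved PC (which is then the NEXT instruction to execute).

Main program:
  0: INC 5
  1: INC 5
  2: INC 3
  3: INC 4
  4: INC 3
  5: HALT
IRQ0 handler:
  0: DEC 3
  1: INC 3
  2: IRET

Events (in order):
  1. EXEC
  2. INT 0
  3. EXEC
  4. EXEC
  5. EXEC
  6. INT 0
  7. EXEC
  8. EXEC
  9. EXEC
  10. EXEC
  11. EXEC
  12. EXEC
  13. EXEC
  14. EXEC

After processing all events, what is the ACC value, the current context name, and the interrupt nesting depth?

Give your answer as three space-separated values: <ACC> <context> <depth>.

Answer: 20 MAIN 0

Derivation:
Event 1 (EXEC): [MAIN] PC=0: INC 5 -> ACC=5
Event 2 (INT 0): INT 0 arrives: push (MAIN, PC=1), enter IRQ0 at PC=0 (depth now 1)
Event 3 (EXEC): [IRQ0] PC=0: DEC 3 -> ACC=2
Event 4 (EXEC): [IRQ0] PC=1: INC 3 -> ACC=5
Event 5 (EXEC): [IRQ0] PC=2: IRET -> resume MAIN at PC=1 (depth now 0)
Event 6 (INT 0): INT 0 arrives: push (MAIN, PC=1), enter IRQ0 at PC=0 (depth now 1)
Event 7 (EXEC): [IRQ0] PC=0: DEC 3 -> ACC=2
Event 8 (EXEC): [IRQ0] PC=1: INC 3 -> ACC=5
Event 9 (EXEC): [IRQ0] PC=2: IRET -> resume MAIN at PC=1 (depth now 0)
Event 10 (EXEC): [MAIN] PC=1: INC 5 -> ACC=10
Event 11 (EXEC): [MAIN] PC=2: INC 3 -> ACC=13
Event 12 (EXEC): [MAIN] PC=3: INC 4 -> ACC=17
Event 13 (EXEC): [MAIN] PC=4: INC 3 -> ACC=20
Event 14 (EXEC): [MAIN] PC=5: HALT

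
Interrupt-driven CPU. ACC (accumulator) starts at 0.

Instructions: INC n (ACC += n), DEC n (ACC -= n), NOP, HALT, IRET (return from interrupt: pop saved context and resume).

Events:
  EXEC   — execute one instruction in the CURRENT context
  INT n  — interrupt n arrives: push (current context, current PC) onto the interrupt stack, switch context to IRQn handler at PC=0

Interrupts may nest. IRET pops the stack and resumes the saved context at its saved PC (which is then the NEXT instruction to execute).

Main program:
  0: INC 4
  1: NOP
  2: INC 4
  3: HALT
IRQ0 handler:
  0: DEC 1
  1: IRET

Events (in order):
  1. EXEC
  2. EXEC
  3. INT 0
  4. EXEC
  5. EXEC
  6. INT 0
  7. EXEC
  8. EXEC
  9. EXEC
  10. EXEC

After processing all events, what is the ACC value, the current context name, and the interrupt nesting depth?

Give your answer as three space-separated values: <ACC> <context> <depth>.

Answer: 6 MAIN 0

Derivation:
Event 1 (EXEC): [MAIN] PC=0: INC 4 -> ACC=4
Event 2 (EXEC): [MAIN] PC=1: NOP
Event 3 (INT 0): INT 0 arrives: push (MAIN, PC=2), enter IRQ0 at PC=0 (depth now 1)
Event 4 (EXEC): [IRQ0] PC=0: DEC 1 -> ACC=3
Event 5 (EXEC): [IRQ0] PC=1: IRET -> resume MAIN at PC=2 (depth now 0)
Event 6 (INT 0): INT 0 arrives: push (MAIN, PC=2), enter IRQ0 at PC=0 (depth now 1)
Event 7 (EXEC): [IRQ0] PC=0: DEC 1 -> ACC=2
Event 8 (EXEC): [IRQ0] PC=1: IRET -> resume MAIN at PC=2 (depth now 0)
Event 9 (EXEC): [MAIN] PC=2: INC 4 -> ACC=6
Event 10 (EXEC): [MAIN] PC=3: HALT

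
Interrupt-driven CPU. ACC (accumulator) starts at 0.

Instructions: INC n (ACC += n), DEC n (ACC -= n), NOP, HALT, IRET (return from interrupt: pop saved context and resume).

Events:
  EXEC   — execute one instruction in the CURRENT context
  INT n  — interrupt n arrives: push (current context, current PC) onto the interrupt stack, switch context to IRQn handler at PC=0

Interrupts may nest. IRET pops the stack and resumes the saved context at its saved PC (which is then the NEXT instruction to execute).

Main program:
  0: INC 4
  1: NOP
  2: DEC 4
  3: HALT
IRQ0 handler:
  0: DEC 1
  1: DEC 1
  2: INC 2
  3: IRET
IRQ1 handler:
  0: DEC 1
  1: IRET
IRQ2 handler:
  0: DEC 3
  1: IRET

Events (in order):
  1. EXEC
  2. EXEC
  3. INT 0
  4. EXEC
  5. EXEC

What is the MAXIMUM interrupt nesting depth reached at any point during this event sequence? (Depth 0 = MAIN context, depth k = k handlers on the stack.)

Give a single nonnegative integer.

Event 1 (EXEC): [MAIN] PC=0: INC 4 -> ACC=4 [depth=0]
Event 2 (EXEC): [MAIN] PC=1: NOP [depth=0]
Event 3 (INT 0): INT 0 arrives: push (MAIN, PC=2), enter IRQ0 at PC=0 (depth now 1) [depth=1]
Event 4 (EXEC): [IRQ0] PC=0: DEC 1 -> ACC=3 [depth=1]
Event 5 (EXEC): [IRQ0] PC=1: DEC 1 -> ACC=2 [depth=1]
Max depth observed: 1

Answer: 1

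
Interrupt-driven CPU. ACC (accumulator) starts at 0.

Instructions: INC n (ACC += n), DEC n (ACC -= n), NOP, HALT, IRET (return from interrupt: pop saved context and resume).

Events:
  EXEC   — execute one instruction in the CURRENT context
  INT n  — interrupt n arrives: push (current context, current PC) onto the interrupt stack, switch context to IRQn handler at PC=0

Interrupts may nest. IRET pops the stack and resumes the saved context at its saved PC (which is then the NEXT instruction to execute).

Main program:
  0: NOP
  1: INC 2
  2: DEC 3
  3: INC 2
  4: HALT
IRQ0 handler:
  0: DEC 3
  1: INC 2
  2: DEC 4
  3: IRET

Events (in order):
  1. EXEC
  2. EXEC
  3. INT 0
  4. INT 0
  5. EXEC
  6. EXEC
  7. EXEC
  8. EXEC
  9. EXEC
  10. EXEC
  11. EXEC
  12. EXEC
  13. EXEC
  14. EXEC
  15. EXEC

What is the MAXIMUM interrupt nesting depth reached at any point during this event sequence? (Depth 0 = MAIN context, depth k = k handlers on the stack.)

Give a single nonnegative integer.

Answer: 2

Derivation:
Event 1 (EXEC): [MAIN] PC=0: NOP [depth=0]
Event 2 (EXEC): [MAIN] PC=1: INC 2 -> ACC=2 [depth=0]
Event 3 (INT 0): INT 0 arrives: push (MAIN, PC=2), enter IRQ0 at PC=0 (depth now 1) [depth=1]
Event 4 (INT 0): INT 0 arrives: push (IRQ0, PC=0), enter IRQ0 at PC=0 (depth now 2) [depth=2]
Event 5 (EXEC): [IRQ0] PC=0: DEC 3 -> ACC=-1 [depth=2]
Event 6 (EXEC): [IRQ0] PC=1: INC 2 -> ACC=1 [depth=2]
Event 7 (EXEC): [IRQ0] PC=2: DEC 4 -> ACC=-3 [depth=2]
Event 8 (EXEC): [IRQ0] PC=3: IRET -> resume IRQ0 at PC=0 (depth now 1) [depth=1]
Event 9 (EXEC): [IRQ0] PC=0: DEC 3 -> ACC=-6 [depth=1]
Event 10 (EXEC): [IRQ0] PC=1: INC 2 -> ACC=-4 [depth=1]
Event 11 (EXEC): [IRQ0] PC=2: DEC 4 -> ACC=-8 [depth=1]
Event 12 (EXEC): [IRQ0] PC=3: IRET -> resume MAIN at PC=2 (depth now 0) [depth=0]
Event 13 (EXEC): [MAIN] PC=2: DEC 3 -> ACC=-11 [depth=0]
Event 14 (EXEC): [MAIN] PC=3: INC 2 -> ACC=-9 [depth=0]
Event 15 (EXEC): [MAIN] PC=4: HALT [depth=0]
Max depth observed: 2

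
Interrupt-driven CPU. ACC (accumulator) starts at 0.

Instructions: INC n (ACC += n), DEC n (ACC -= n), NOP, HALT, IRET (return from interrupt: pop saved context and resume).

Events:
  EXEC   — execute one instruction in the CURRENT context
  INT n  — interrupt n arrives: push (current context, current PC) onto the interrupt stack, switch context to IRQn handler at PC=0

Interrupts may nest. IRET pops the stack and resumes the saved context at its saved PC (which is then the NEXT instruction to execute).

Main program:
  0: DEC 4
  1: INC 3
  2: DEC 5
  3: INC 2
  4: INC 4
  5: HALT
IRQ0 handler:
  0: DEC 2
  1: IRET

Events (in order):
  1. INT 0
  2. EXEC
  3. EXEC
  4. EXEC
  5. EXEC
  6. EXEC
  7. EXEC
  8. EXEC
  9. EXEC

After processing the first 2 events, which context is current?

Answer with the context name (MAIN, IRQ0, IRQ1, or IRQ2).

Answer: IRQ0

Derivation:
Event 1 (INT 0): INT 0 arrives: push (MAIN, PC=0), enter IRQ0 at PC=0 (depth now 1)
Event 2 (EXEC): [IRQ0] PC=0: DEC 2 -> ACC=-2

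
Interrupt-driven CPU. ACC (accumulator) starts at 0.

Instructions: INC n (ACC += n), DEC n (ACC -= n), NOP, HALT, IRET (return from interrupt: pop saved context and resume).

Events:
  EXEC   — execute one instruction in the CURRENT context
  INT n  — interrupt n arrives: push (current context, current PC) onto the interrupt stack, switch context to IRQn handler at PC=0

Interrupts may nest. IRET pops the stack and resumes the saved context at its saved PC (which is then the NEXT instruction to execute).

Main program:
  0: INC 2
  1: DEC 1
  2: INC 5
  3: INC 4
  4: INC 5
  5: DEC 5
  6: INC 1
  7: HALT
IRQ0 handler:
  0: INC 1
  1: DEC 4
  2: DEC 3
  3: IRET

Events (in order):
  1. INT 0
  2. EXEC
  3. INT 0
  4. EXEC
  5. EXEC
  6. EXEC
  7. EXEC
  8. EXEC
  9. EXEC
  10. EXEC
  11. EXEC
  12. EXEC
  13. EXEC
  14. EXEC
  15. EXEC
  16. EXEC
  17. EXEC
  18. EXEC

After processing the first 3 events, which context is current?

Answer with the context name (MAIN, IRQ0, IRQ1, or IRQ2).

Answer: IRQ0

Derivation:
Event 1 (INT 0): INT 0 arrives: push (MAIN, PC=0), enter IRQ0 at PC=0 (depth now 1)
Event 2 (EXEC): [IRQ0] PC=0: INC 1 -> ACC=1
Event 3 (INT 0): INT 0 arrives: push (IRQ0, PC=1), enter IRQ0 at PC=0 (depth now 2)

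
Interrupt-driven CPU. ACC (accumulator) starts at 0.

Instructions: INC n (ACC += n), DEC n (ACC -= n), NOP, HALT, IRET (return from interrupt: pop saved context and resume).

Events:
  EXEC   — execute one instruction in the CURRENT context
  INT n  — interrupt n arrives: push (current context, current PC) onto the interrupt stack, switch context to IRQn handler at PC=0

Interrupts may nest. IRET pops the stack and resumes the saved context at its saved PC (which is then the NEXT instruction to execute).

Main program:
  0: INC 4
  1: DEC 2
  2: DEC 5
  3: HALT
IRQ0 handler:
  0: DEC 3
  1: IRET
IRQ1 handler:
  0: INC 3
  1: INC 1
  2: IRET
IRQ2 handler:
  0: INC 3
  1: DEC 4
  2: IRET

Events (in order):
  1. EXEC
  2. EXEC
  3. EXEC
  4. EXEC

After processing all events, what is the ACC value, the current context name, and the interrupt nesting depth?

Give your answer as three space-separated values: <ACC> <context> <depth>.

Answer: -3 MAIN 0

Derivation:
Event 1 (EXEC): [MAIN] PC=0: INC 4 -> ACC=4
Event 2 (EXEC): [MAIN] PC=1: DEC 2 -> ACC=2
Event 3 (EXEC): [MAIN] PC=2: DEC 5 -> ACC=-3
Event 4 (EXEC): [MAIN] PC=3: HALT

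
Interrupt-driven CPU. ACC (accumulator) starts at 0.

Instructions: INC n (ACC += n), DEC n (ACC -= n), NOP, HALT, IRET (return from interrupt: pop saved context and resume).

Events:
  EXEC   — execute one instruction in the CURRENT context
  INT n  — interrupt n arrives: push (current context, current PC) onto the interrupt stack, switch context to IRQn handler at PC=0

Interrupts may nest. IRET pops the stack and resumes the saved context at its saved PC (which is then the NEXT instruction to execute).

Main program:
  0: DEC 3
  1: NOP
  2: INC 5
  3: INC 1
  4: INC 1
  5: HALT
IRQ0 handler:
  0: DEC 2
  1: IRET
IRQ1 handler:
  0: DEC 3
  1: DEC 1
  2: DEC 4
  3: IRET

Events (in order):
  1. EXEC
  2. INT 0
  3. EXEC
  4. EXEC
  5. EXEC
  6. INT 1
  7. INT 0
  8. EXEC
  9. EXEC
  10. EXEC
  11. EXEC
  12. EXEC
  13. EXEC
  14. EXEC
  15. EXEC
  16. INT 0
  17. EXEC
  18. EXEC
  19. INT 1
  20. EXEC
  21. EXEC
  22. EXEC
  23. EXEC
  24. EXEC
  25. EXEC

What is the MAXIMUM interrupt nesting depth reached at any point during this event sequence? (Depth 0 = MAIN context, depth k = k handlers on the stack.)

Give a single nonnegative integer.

Event 1 (EXEC): [MAIN] PC=0: DEC 3 -> ACC=-3 [depth=0]
Event 2 (INT 0): INT 0 arrives: push (MAIN, PC=1), enter IRQ0 at PC=0 (depth now 1) [depth=1]
Event 3 (EXEC): [IRQ0] PC=0: DEC 2 -> ACC=-5 [depth=1]
Event 4 (EXEC): [IRQ0] PC=1: IRET -> resume MAIN at PC=1 (depth now 0) [depth=0]
Event 5 (EXEC): [MAIN] PC=1: NOP [depth=0]
Event 6 (INT 1): INT 1 arrives: push (MAIN, PC=2), enter IRQ1 at PC=0 (depth now 1) [depth=1]
Event 7 (INT 0): INT 0 arrives: push (IRQ1, PC=0), enter IRQ0 at PC=0 (depth now 2) [depth=2]
Event 8 (EXEC): [IRQ0] PC=0: DEC 2 -> ACC=-7 [depth=2]
Event 9 (EXEC): [IRQ0] PC=1: IRET -> resume IRQ1 at PC=0 (depth now 1) [depth=1]
Event 10 (EXEC): [IRQ1] PC=0: DEC 3 -> ACC=-10 [depth=1]
Event 11 (EXEC): [IRQ1] PC=1: DEC 1 -> ACC=-11 [depth=1]
Event 12 (EXEC): [IRQ1] PC=2: DEC 4 -> ACC=-15 [depth=1]
Event 13 (EXEC): [IRQ1] PC=3: IRET -> resume MAIN at PC=2 (depth now 0) [depth=0]
Event 14 (EXEC): [MAIN] PC=2: INC 5 -> ACC=-10 [depth=0]
Event 15 (EXEC): [MAIN] PC=3: INC 1 -> ACC=-9 [depth=0]
Event 16 (INT 0): INT 0 arrives: push (MAIN, PC=4), enter IRQ0 at PC=0 (depth now 1) [depth=1]
Event 17 (EXEC): [IRQ0] PC=0: DEC 2 -> ACC=-11 [depth=1]
Event 18 (EXEC): [IRQ0] PC=1: IRET -> resume MAIN at PC=4 (depth now 0) [depth=0]
Event 19 (INT 1): INT 1 arrives: push (MAIN, PC=4), enter IRQ1 at PC=0 (depth now 1) [depth=1]
Event 20 (EXEC): [IRQ1] PC=0: DEC 3 -> ACC=-14 [depth=1]
Event 21 (EXEC): [IRQ1] PC=1: DEC 1 -> ACC=-15 [depth=1]
Event 22 (EXEC): [IRQ1] PC=2: DEC 4 -> ACC=-19 [depth=1]
Event 23 (EXEC): [IRQ1] PC=3: IRET -> resume MAIN at PC=4 (depth now 0) [depth=0]
Event 24 (EXEC): [MAIN] PC=4: INC 1 -> ACC=-18 [depth=0]
Event 25 (EXEC): [MAIN] PC=5: HALT [depth=0]
Max depth observed: 2

Answer: 2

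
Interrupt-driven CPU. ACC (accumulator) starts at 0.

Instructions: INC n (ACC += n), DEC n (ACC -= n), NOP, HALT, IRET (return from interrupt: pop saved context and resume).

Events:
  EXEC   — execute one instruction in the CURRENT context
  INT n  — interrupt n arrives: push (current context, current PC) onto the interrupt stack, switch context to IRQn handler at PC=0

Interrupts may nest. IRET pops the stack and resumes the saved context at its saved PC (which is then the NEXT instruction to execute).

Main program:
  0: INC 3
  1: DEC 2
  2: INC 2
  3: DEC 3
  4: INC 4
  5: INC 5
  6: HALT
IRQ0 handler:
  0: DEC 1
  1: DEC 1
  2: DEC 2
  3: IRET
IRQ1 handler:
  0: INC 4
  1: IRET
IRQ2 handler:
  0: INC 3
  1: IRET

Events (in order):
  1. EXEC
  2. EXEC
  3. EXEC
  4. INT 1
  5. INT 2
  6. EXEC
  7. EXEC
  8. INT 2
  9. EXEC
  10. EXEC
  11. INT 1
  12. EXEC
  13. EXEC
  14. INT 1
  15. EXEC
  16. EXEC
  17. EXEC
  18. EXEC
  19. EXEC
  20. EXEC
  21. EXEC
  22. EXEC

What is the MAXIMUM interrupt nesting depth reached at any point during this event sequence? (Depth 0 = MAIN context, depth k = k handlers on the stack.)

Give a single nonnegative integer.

Answer: 2

Derivation:
Event 1 (EXEC): [MAIN] PC=0: INC 3 -> ACC=3 [depth=0]
Event 2 (EXEC): [MAIN] PC=1: DEC 2 -> ACC=1 [depth=0]
Event 3 (EXEC): [MAIN] PC=2: INC 2 -> ACC=3 [depth=0]
Event 4 (INT 1): INT 1 arrives: push (MAIN, PC=3), enter IRQ1 at PC=0 (depth now 1) [depth=1]
Event 5 (INT 2): INT 2 arrives: push (IRQ1, PC=0), enter IRQ2 at PC=0 (depth now 2) [depth=2]
Event 6 (EXEC): [IRQ2] PC=0: INC 3 -> ACC=6 [depth=2]
Event 7 (EXEC): [IRQ2] PC=1: IRET -> resume IRQ1 at PC=0 (depth now 1) [depth=1]
Event 8 (INT 2): INT 2 arrives: push (IRQ1, PC=0), enter IRQ2 at PC=0 (depth now 2) [depth=2]
Event 9 (EXEC): [IRQ2] PC=0: INC 3 -> ACC=9 [depth=2]
Event 10 (EXEC): [IRQ2] PC=1: IRET -> resume IRQ1 at PC=0 (depth now 1) [depth=1]
Event 11 (INT 1): INT 1 arrives: push (IRQ1, PC=0), enter IRQ1 at PC=0 (depth now 2) [depth=2]
Event 12 (EXEC): [IRQ1] PC=0: INC 4 -> ACC=13 [depth=2]
Event 13 (EXEC): [IRQ1] PC=1: IRET -> resume IRQ1 at PC=0 (depth now 1) [depth=1]
Event 14 (INT 1): INT 1 arrives: push (IRQ1, PC=0), enter IRQ1 at PC=0 (depth now 2) [depth=2]
Event 15 (EXEC): [IRQ1] PC=0: INC 4 -> ACC=17 [depth=2]
Event 16 (EXEC): [IRQ1] PC=1: IRET -> resume IRQ1 at PC=0 (depth now 1) [depth=1]
Event 17 (EXEC): [IRQ1] PC=0: INC 4 -> ACC=21 [depth=1]
Event 18 (EXEC): [IRQ1] PC=1: IRET -> resume MAIN at PC=3 (depth now 0) [depth=0]
Event 19 (EXEC): [MAIN] PC=3: DEC 3 -> ACC=18 [depth=0]
Event 20 (EXEC): [MAIN] PC=4: INC 4 -> ACC=22 [depth=0]
Event 21 (EXEC): [MAIN] PC=5: INC 5 -> ACC=27 [depth=0]
Event 22 (EXEC): [MAIN] PC=6: HALT [depth=0]
Max depth observed: 2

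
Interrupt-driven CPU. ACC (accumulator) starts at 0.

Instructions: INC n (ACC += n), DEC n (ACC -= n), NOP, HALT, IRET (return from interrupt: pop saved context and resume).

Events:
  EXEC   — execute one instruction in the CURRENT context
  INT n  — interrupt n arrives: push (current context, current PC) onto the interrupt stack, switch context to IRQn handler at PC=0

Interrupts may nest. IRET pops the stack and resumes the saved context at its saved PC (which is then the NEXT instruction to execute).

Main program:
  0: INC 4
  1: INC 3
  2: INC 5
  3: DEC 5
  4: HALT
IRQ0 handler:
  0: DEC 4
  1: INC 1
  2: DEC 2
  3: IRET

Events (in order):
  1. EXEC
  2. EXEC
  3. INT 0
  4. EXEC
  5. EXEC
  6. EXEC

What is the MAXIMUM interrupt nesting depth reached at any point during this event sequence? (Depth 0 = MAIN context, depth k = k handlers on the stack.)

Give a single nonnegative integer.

Event 1 (EXEC): [MAIN] PC=0: INC 4 -> ACC=4 [depth=0]
Event 2 (EXEC): [MAIN] PC=1: INC 3 -> ACC=7 [depth=0]
Event 3 (INT 0): INT 0 arrives: push (MAIN, PC=2), enter IRQ0 at PC=0 (depth now 1) [depth=1]
Event 4 (EXEC): [IRQ0] PC=0: DEC 4 -> ACC=3 [depth=1]
Event 5 (EXEC): [IRQ0] PC=1: INC 1 -> ACC=4 [depth=1]
Event 6 (EXEC): [IRQ0] PC=2: DEC 2 -> ACC=2 [depth=1]
Max depth observed: 1

Answer: 1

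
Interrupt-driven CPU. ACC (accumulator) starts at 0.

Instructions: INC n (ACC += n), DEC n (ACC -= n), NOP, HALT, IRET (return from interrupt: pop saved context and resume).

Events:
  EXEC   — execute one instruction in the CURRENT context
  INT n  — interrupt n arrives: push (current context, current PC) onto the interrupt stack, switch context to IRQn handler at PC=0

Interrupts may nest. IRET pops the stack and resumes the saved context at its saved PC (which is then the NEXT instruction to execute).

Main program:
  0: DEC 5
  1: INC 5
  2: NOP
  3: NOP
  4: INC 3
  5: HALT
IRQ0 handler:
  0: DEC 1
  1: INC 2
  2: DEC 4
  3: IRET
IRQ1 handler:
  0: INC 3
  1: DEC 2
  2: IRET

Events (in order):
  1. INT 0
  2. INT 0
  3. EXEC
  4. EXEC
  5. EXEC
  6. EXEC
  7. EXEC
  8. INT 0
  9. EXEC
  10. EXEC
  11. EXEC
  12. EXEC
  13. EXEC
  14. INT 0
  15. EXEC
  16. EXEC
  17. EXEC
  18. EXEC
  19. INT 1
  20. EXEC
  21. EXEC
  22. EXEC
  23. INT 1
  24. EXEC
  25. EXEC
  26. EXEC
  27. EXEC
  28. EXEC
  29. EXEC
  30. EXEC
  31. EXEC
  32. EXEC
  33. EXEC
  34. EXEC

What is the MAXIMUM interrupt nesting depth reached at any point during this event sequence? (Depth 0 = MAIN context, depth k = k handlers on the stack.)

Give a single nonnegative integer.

Event 1 (INT 0): INT 0 arrives: push (MAIN, PC=0), enter IRQ0 at PC=0 (depth now 1) [depth=1]
Event 2 (INT 0): INT 0 arrives: push (IRQ0, PC=0), enter IRQ0 at PC=0 (depth now 2) [depth=2]
Event 3 (EXEC): [IRQ0] PC=0: DEC 1 -> ACC=-1 [depth=2]
Event 4 (EXEC): [IRQ0] PC=1: INC 2 -> ACC=1 [depth=2]
Event 5 (EXEC): [IRQ0] PC=2: DEC 4 -> ACC=-3 [depth=2]
Event 6 (EXEC): [IRQ0] PC=3: IRET -> resume IRQ0 at PC=0 (depth now 1) [depth=1]
Event 7 (EXEC): [IRQ0] PC=0: DEC 1 -> ACC=-4 [depth=1]
Event 8 (INT 0): INT 0 arrives: push (IRQ0, PC=1), enter IRQ0 at PC=0 (depth now 2) [depth=2]
Event 9 (EXEC): [IRQ0] PC=0: DEC 1 -> ACC=-5 [depth=2]
Event 10 (EXEC): [IRQ0] PC=1: INC 2 -> ACC=-3 [depth=2]
Event 11 (EXEC): [IRQ0] PC=2: DEC 4 -> ACC=-7 [depth=2]
Event 12 (EXEC): [IRQ0] PC=3: IRET -> resume IRQ0 at PC=1 (depth now 1) [depth=1]
Event 13 (EXEC): [IRQ0] PC=1: INC 2 -> ACC=-5 [depth=1]
Event 14 (INT 0): INT 0 arrives: push (IRQ0, PC=2), enter IRQ0 at PC=0 (depth now 2) [depth=2]
Event 15 (EXEC): [IRQ0] PC=0: DEC 1 -> ACC=-6 [depth=2]
Event 16 (EXEC): [IRQ0] PC=1: INC 2 -> ACC=-4 [depth=2]
Event 17 (EXEC): [IRQ0] PC=2: DEC 4 -> ACC=-8 [depth=2]
Event 18 (EXEC): [IRQ0] PC=3: IRET -> resume IRQ0 at PC=2 (depth now 1) [depth=1]
Event 19 (INT 1): INT 1 arrives: push (IRQ0, PC=2), enter IRQ1 at PC=0 (depth now 2) [depth=2]
Event 20 (EXEC): [IRQ1] PC=0: INC 3 -> ACC=-5 [depth=2]
Event 21 (EXEC): [IRQ1] PC=1: DEC 2 -> ACC=-7 [depth=2]
Event 22 (EXEC): [IRQ1] PC=2: IRET -> resume IRQ0 at PC=2 (depth now 1) [depth=1]
Event 23 (INT 1): INT 1 arrives: push (IRQ0, PC=2), enter IRQ1 at PC=0 (depth now 2) [depth=2]
Event 24 (EXEC): [IRQ1] PC=0: INC 3 -> ACC=-4 [depth=2]
Event 25 (EXEC): [IRQ1] PC=1: DEC 2 -> ACC=-6 [depth=2]
Event 26 (EXEC): [IRQ1] PC=2: IRET -> resume IRQ0 at PC=2 (depth now 1) [depth=1]
Event 27 (EXEC): [IRQ0] PC=2: DEC 4 -> ACC=-10 [depth=1]
Event 28 (EXEC): [IRQ0] PC=3: IRET -> resume MAIN at PC=0 (depth now 0) [depth=0]
Event 29 (EXEC): [MAIN] PC=0: DEC 5 -> ACC=-15 [depth=0]
Event 30 (EXEC): [MAIN] PC=1: INC 5 -> ACC=-10 [depth=0]
Event 31 (EXEC): [MAIN] PC=2: NOP [depth=0]
Event 32 (EXEC): [MAIN] PC=3: NOP [depth=0]
Event 33 (EXEC): [MAIN] PC=4: INC 3 -> ACC=-7 [depth=0]
Event 34 (EXEC): [MAIN] PC=5: HALT [depth=0]
Max depth observed: 2

Answer: 2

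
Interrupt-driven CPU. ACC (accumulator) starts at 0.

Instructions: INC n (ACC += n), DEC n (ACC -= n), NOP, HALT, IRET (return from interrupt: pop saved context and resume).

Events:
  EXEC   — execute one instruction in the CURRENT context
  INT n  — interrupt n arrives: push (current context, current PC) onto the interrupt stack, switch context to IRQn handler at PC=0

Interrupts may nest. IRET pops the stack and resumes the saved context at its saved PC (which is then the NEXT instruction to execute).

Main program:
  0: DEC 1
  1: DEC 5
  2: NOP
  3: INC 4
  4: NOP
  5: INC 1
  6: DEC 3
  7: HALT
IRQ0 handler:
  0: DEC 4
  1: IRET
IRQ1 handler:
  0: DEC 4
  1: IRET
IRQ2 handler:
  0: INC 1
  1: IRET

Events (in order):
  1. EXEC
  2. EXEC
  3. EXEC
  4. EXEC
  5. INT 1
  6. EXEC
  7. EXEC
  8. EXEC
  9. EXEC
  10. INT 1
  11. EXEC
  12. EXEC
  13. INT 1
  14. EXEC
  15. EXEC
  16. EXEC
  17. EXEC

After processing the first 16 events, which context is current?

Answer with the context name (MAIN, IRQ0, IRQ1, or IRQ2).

Event 1 (EXEC): [MAIN] PC=0: DEC 1 -> ACC=-1
Event 2 (EXEC): [MAIN] PC=1: DEC 5 -> ACC=-6
Event 3 (EXEC): [MAIN] PC=2: NOP
Event 4 (EXEC): [MAIN] PC=3: INC 4 -> ACC=-2
Event 5 (INT 1): INT 1 arrives: push (MAIN, PC=4), enter IRQ1 at PC=0 (depth now 1)
Event 6 (EXEC): [IRQ1] PC=0: DEC 4 -> ACC=-6
Event 7 (EXEC): [IRQ1] PC=1: IRET -> resume MAIN at PC=4 (depth now 0)
Event 8 (EXEC): [MAIN] PC=4: NOP
Event 9 (EXEC): [MAIN] PC=5: INC 1 -> ACC=-5
Event 10 (INT 1): INT 1 arrives: push (MAIN, PC=6), enter IRQ1 at PC=0 (depth now 1)
Event 11 (EXEC): [IRQ1] PC=0: DEC 4 -> ACC=-9
Event 12 (EXEC): [IRQ1] PC=1: IRET -> resume MAIN at PC=6 (depth now 0)
Event 13 (INT 1): INT 1 arrives: push (MAIN, PC=6), enter IRQ1 at PC=0 (depth now 1)
Event 14 (EXEC): [IRQ1] PC=0: DEC 4 -> ACC=-13
Event 15 (EXEC): [IRQ1] PC=1: IRET -> resume MAIN at PC=6 (depth now 0)
Event 16 (EXEC): [MAIN] PC=6: DEC 3 -> ACC=-16

Answer: MAIN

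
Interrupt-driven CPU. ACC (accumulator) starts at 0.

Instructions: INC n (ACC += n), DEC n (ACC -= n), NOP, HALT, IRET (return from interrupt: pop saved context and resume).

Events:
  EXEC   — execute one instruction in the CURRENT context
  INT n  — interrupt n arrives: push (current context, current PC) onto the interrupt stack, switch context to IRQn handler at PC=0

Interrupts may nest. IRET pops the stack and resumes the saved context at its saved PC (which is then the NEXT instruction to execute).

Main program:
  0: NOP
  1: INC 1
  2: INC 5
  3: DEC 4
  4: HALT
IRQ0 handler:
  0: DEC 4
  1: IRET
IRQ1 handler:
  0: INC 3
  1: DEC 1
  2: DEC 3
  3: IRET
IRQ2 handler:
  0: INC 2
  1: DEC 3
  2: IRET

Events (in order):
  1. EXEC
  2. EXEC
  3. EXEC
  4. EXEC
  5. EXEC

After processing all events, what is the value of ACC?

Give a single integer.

Event 1 (EXEC): [MAIN] PC=0: NOP
Event 2 (EXEC): [MAIN] PC=1: INC 1 -> ACC=1
Event 3 (EXEC): [MAIN] PC=2: INC 5 -> ACC=6
Event 4 (EXEC): [MAIN] PC=3: DEC 4 -> ACC=2
Event 5 (EXEC): [MAIN] PC=4: HALT

Answer: 2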